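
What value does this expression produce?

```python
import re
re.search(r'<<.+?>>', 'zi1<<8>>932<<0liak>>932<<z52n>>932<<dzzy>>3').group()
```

Unlike `match`, `search` isn't anchored — it looks for the pattern anywhere in the string.
The match spans [3:8] → '<<8>>'.

'<<8>>'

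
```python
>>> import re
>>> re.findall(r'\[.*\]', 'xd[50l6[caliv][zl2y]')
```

Walking the string: at [2:20] → '[50l6[caliv][zl2y]'.
No capturing groups, so `findall` returns the 1 full match string.

['[50l6[caliv][zl2y]']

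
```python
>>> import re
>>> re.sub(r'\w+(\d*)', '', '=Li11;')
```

Pattern: one or more of a word character; then zero or more of a digit (captured).
Matches: at [1:5] → 'Li11'.
Each match is replaced by ''.

'=;'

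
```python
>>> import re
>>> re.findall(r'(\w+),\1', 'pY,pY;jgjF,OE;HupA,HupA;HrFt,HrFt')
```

['pY', 'HupA', 'HrFt']

`\1` is not a pattern — it's the concrete string captured by group 1, re-applied verbatim.
`findall` collects group 1 from each match (3 total).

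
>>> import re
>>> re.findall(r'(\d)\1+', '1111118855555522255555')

['1', '8', '5', '2', '5']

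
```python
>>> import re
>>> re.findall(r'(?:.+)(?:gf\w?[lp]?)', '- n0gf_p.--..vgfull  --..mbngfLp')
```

['- n0gf_p.--..vgfull  --..mbngfLp']

`findall` yields the raw match text (1 of them) because the pattern has no groups.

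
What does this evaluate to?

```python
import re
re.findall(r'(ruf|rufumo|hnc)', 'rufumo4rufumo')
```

['ruf', 'ruf']

Alternation isn't longest-match — the leftmost alternative that fits at this position is chosen.
Walking the string: at [0:3] match 'ruf', group 1 = 'ruf'; at [7:10] match 'ruf', group 1 = 'ruf'.
`findall` collects group 1 from each match (2 total).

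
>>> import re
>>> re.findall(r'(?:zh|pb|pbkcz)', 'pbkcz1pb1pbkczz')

['pb', 'pb', 'pb']

Branches in `(...|...)` are attempted left-to-right; the first branch that allows the whole pattern to succeed is taken.
Since nothing is captured, `findall` lists the 3 matched substrings directly.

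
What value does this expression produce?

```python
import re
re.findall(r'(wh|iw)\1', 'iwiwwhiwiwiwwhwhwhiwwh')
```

['iw', 'iw', 'wh']

`\1` is not a pattern — it's the concrete string captured by group 1, re-applied verbatim.
Walking the string: at [0:4] match 'iwiw', group 1 = 'iw'; at [6:10] match 'iwiw', group 1 = 'iw'; at [12:16] match 'whwh', group 1 = 'wh'.
One capturing group, so `findall` returns just the captured substring from each match — 3 in all.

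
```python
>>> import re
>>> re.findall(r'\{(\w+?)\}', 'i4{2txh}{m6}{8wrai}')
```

['2txh', 'm6', '8wrai']

Walking the string: at [2:8] match '{2txh}', group 1 = '2txh'; at [8:12] match '{m6}', group 1 = 'm6'; at [12:19] match '{8wrai}', group 1 = '8wrai'.
One capturing group, so `findall` returns just the captured substring from each match — 3 in all.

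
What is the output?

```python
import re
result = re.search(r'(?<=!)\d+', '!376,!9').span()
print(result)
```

Lookahead/lookbehind check context without consuming it, so the matched span excludes the asserted characters.
The match spans [1:4] → '376'.

(1, 4)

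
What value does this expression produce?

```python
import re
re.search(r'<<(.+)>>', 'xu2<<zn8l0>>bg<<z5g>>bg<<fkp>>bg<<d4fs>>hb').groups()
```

('zn8l0>>bg<<z5g>>bg<<fkp>>bg<<d4fs',)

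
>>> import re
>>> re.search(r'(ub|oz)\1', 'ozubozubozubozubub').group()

'ubub'

The backreference `\1` re-matches whatever the first group consumed, character for character.
Unlike `match`, `search` isn't anchored — it looks for the pattern anywhere in the string.
The match spans [14:18] → 'ubub'.
Captured: group 1 = 'ub'.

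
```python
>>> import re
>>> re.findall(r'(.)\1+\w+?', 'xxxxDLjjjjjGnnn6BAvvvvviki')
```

['x', 'j', 'n', 'v']

`\1` is not a pattern — it's the concrete string captured by group 1, re-applied verbatim.
Walking the string: at [0:5] match 'xxxxD', group 1 = 'x'; at [6:12] match 'jjjjjG', group 1 = 'j'; at [12:16] match 'nnn6', group 1 = 'n'; at [18:24] match 'vvvvvi', group 1 = 'v'.
With a single group, `findall` returns only what that group captured — 4 items.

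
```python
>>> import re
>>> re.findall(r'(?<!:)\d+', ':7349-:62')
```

['349', '2']

The negative lookahead/lookbehind blocks any match where the forbidden context is present.
Scanning left to right: at [2:5] → '349'; at [8:9] → '2'.
`findall` yields the raw match text (2 of them) because the pattern has no groups.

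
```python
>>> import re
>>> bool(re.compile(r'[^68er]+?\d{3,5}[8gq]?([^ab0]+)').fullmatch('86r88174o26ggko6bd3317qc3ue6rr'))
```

False

This matches one or more of any character except [68er] (lazy), then 3 to 5 of a digit, then optionally one of [8gq]; then one or more of any character except [ab0] (captured).
`re.fullmatch` requires the pattern to consume the entire string.
Here the string isn't matched end-to-end, so the call returns None, and `bool(None)` is False.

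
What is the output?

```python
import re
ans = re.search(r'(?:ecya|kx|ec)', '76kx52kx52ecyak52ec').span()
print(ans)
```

The match spans [2:4] → 'kx'.

(2, 4)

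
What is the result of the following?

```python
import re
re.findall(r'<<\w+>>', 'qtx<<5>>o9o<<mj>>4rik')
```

['<<5>>', '<<mj>>']

No capturing groups, so `findall` returns the 2 full match strings.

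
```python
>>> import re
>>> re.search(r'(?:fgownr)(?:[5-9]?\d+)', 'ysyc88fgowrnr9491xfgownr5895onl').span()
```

(18, 28)

The match spans [18:28] → 'fgownr5895'.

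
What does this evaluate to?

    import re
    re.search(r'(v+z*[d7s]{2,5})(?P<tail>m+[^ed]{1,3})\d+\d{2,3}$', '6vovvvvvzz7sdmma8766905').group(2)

The pattern matches one or more of the literal 'v', then zero or more of the literal 'z', then 2 to 5 of one of [d7s] (captured); then one or more of a literal 'm', then 1 to 3 of any character except [ed] (captured as 'tail'); then one or more of a digit, then 2 to 3 of a digit; then anchored at the end.
`re.search` scans for the first position where the pattern succeeds.
The match spans [3:23] → 'vvvvvzz7sdmma8766905'.
Captured: group 1 = 'vvvvvzz7sd', group 2 = 'mma87'.

'mma87'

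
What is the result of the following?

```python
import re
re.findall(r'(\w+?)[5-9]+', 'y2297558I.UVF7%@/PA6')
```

This matches one or more of a word character (lazy) (captured); then one or more of a character in [5-9].
The `?` after the quantifier makes it lazy — it takes as little as possible before letting the rest of the pattern try.
Matches: at [0:8] match 'y2297558', group 1 = 'y22'; at [10:14] match 'UVF7', group 1 = 'UVF'; at [17:20] match 'PA6', group 1 = 'PA'.
Because there's exactly one group, `findall` drops the full match and keeps group 1 from each hit.

['y22', 'UVF', 'PA']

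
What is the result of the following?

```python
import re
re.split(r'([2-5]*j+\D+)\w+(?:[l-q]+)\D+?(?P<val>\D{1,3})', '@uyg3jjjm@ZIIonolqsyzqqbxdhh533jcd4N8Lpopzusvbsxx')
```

With the lazy modifier that quantifier settles for the fewest repetitions that let the rest of the pattern succeed (the atoms after it are unaffected and can still be greedy).
`re.split` interleaves the captured-group text with the surrounding fragments.

['@uyg', '3jjjm@ZIIonolqsyzqqbxdhh', 'usv', 'bsxx']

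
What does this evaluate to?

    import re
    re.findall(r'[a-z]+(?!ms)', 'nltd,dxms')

['nltd', 'dxms']

The negative lookahead/lookbehind blocks any match where the forbidden context is present.
No capturing groups, so `findall` returns the 2 full match strings.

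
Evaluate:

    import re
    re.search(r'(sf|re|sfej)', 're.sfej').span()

(0, 2)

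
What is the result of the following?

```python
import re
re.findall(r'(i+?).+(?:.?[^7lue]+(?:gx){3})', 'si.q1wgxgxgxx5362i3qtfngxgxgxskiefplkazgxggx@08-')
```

['i']

Pattern: one or more of a literal 'i' (lazy) (captured); then one or more of any character; then optionally any character, then one or more of any character except [7lue], then the literal 'gx' repeated 3 times (non-capturing group).
Walking the string: at [1:29] match 'i.q1wgxgxgxx5362i3qtfngxgxgx', group 1 = 'i'.
With a single group, `findall` returns only what that group captured — 1 item.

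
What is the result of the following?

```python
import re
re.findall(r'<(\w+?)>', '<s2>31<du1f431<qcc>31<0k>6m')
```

Walking the string: at [0:4] match '<s2>', group 1 = 's2'; at [14:19] match '<qcc>', group 1 = 'qcc'; at [21:25] match '<0k>', group 1 = '0k'.
`findall` collects group 1 from each match (3 total).

['s2', 'qcc', '0k']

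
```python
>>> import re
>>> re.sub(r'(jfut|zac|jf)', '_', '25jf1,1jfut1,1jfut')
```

'25_1,1_1,1_'

`|` is ordered: at each position the engine commits to the first alternative that works.
Matches: at [2:4] → 'jf'; at [7:11] → 'jfut'; at [14:18] → 'jfut'.
Each match is replaced by '_'.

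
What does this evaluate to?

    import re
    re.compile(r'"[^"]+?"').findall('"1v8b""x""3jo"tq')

Scanning left to right: at [0:6] → '"1v8b"'; at [6:9] → '"x"'; at [9:14] → '"3jo"'.
`findall` yields the raw match text (3 of them) because the pattern has no groups.

['"1v8b"', '"x"', '"3jo"']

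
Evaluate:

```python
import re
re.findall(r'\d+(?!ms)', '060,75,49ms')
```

['060', '75', '4']

A negative assertion filters positions out without eating any characters.
Walking the string: at [0:3] → '060'; at [4:6] → '75'; at [7:8] → '4'.
With no groups in the pattern, `findall` gives back each whole match — 3 here.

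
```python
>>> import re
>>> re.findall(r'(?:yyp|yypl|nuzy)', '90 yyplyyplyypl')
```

Branches in `(...|...)` are attempted left-to-right; the first branch that allows the whole pattern to succeed is taken.
With no groups in the pattern, `findall` gives back each whole match — 3 here.

['yyp', 'yyp', 'yyp']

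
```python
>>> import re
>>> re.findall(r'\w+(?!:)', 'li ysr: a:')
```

Because the assertion is negative and zero-width, positions next to the forbidden text are skipped.
Scanning left to right: at [0:2] → 'li'; at [3:5] → 'ys'.
No capturing groups, so `findall` returns the 2 full match strings.

['li', 'ys']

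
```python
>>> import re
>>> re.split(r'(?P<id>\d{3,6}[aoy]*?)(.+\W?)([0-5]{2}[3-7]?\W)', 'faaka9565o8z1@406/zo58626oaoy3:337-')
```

['faaka', '9565', 'o8z1@406/zo58626oaoy3:', '337-', '']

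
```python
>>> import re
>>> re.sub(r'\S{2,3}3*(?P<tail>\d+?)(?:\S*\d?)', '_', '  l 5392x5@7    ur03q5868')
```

'  l _    _'

The pattern matches 2 to 3 of a non-whitespace character, then zero or more of the literal '3'; then one or more of a digit (lazy) (captured as 'tail'); then zero or more of a non-whitespace character, then optionally a digit (non-capturing group).
Matches: at [4:12] → '5392x5@7'; at [16:25] → 'ur03q5868'.
Every occurrence is swapped for '_'.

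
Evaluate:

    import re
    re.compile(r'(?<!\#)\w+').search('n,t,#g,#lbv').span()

(0, 1)

The negative lookahead/lookbehind blocks any match where the forbidden context is present.
The match spans [0:1] → 'n'.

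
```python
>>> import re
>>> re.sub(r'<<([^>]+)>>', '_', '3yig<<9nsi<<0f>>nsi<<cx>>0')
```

Matches: at [4:16] → '<<9nsi<<0f>>'; at [19:25] → '<<cx>>'.
Every occurrence is swapped for '_'.

'3yig_nsi_0'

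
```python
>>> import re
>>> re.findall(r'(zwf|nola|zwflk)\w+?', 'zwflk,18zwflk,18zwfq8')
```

With a single group, `findall` returns only what that group captured — 3 items.

['zwf', 'zwf', 'zwf']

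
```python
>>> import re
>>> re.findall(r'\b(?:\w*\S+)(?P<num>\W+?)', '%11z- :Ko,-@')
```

[' ', '@']

This matches a word boundary (`\b`, zero-width); then zero or more of a word character, then one or more of a non-whitespace character (non-capturing group); then one or more of a non-word character (lazy) (captured as 'num').
One capturing group, so `findall` returns just the captured substring from each match — 2 in all.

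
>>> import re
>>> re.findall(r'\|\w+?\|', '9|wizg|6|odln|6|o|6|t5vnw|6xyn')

Matches: at [1:7] → '|wizg|'; at [8:14] → '|odln|'; at [15:18] → '|o|'; at [19:26] → '|t5vnw|'.
No capturing groups, so `findall` returns the 4 full match strings.

['|wizg|', '|odln|', '|o|', '|t5vnw|']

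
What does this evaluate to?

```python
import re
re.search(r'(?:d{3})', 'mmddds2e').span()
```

(2, 5)

Pattern: exactly 3 of a literal 'd' (non-capturing group).
The match spans [2:5] → 'ddd'.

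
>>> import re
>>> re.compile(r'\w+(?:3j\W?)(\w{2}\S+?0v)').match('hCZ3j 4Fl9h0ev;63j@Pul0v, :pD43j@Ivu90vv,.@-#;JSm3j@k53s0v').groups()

('4Fl9h0ev;63j@Pul0v',)

The match spans [0:24] → 'hCZ3j 4Fl9h0ev;63j@Pul0v'.
Captured: group 1 = '4Fl9h0ev;63j@Pul0v'.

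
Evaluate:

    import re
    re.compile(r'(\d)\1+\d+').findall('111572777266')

['1']

After group 1 captures some text, `\1` only succeeds where that same text appears again.
With a single group, `findall` returns only what that group captured — 1 item.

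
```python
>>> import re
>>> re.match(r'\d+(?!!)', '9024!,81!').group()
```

The negative lookaround is zero-width — it rules out positions where the adjacent text would match, without consuming anything.
`re.match` only tries the pattern at the start of the string.
The match spans [0:3] → '902'.

'902'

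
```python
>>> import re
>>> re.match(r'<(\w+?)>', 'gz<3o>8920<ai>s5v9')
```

With `match`, the pattern is implicitly anchored at the beginning.
Here the string doesn't start with a match, so the call returns None.

None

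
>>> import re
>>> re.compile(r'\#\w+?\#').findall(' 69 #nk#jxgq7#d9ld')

Matches: at [4:8] → '#nk#'.
Since nothing is captured, `findall` lists the 1 matched substring directly.

['#nk#']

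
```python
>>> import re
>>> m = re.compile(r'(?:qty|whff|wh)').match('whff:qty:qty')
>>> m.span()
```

(0, 4)

The regex engine tests alternatives in the order written; an earlier branch that matches wins even if a later one would match more.
With `match`, the pattern is implicitly anchored at the beginning.
The match spans [0:4] → 'whff'.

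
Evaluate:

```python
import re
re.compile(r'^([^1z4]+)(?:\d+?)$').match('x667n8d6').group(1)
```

'x667n8d'

The pattern matches anchored at the start of the string; then one or more of any character except [1z4] (captured); then one or more of a digit (lazy) (non-capturing group); then anchored at the end.
`match` is anchored at position 0; if the pattern doesn't fit there, it returns None.
The match spans [0:8] → 'x667n8d6'.
Captured: group 1 = 'x667n8d'.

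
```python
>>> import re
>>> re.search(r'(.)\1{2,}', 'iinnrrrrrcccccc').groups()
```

('r',)

`\1` is not a pattern — it's the concrete string captured by group 1, re-applied verbatim.
`re.search` tries every starting position until one works.
The match spans [4:9] → 'rrrrr'.
Captured: group 1 = 'r'.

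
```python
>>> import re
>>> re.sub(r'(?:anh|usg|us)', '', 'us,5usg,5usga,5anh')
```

',5,5a,5'

The regex engine tests alternatives in the order written; an earlier branch that matches wins even if a later one would match more.
Each match is replaced by ''.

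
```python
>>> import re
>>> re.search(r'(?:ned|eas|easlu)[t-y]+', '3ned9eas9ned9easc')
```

`re.search` tries every starting position until one works.
Here nothing in the string fits, so the call returns None.

None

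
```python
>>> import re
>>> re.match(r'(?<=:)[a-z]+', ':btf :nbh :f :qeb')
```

The `(?=…)`/`(?<=…)` assertion just peeks at neighbouring text; it doesn't advance the match position.
`re.match` won't scan ahead — the pattern has to work from the very first character.
Here position 0 doesn't satisfy it, so the call returns None.

None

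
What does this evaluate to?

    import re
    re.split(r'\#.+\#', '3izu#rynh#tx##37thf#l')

['3izu', 'l']

Matches to split on: at [4:20] → '#rynh#tx##37thf#'.
`split` removes every match and returns the 2 fragments in between.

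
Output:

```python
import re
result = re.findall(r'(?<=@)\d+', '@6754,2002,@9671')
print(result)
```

The positive lookaround only admits positions where the adjacent text matches; those characters stay outside the span.
With no groups in the pattern, `findall` gives back each whole match — 2 here.

['6754', '9671']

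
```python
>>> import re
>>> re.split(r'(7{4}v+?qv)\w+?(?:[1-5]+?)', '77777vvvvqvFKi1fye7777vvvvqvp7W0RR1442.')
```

A non-greedy quantifier consumes as few characters as it can — just enough that the remainder of the pattern still matches from where it stops; whatever follows it matches normally.
The group in the pattern means `split` returns the separators' captures alongside the pieces.

['7', '7777vvvvqv', 'fye', '7777vvvvqv', '442.']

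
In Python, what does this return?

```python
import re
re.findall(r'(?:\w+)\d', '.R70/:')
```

['R70']

The pattern matches one or more of a word character (non-capturing group); then a digit.
Matches: at [1:4] → 'R70'.
No capturing groups, so `findall` returns the 1 full match string.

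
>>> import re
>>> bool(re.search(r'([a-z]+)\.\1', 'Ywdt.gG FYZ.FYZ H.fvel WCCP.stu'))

False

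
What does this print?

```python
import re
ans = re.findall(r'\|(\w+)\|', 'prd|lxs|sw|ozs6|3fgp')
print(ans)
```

Walking the string: at [3:8] match '|lxs|', group 1 = 'lxs'; at [10:16] match '|ozs6|', group 1 = 'ozs6'.
One capturing group, so `findall` returns just the captured substring from each match — 2 in all.

['lxs', 'ozs6']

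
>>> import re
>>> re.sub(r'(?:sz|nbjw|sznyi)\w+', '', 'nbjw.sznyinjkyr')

Matches: at [5:15] → 'sznyinjkyr'.
Every occurrence is swapped for ''.

'nbjw.'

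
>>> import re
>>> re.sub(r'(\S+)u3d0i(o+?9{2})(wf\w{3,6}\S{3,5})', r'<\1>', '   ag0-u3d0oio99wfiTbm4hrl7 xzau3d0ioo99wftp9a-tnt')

Each match is replaced using the text its own group 1 captured.

'   ag0-u3d0oio99wfiTbm4hrl7 <xza>'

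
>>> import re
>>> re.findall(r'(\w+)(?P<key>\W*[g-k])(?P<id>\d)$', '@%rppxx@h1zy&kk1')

[('k', 'k', '1')]

The pattern matches one or more of a word character (captured); then zero or more of a non-word character, then a character in [g-k] (captured as 'key'); then a digit (captured as 'id'); then anchored at the end.
Scanning left to right: at [13:16] match 'kk1', groups = ('k', 'k', '1').
3 groups means the one result is a tuple of 3 captured strings — 1 here.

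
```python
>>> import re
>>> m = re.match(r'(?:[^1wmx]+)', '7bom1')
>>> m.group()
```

'7bo'

Pattern: one or more of any character except [1wmx] (non-capturing group).
`re.match` won't scan ahead — the pattern has to work from the very first character.
The match spans [0:3] → '7bo'.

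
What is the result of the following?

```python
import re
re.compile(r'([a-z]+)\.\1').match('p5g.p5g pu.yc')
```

`re.match` won't scan ahead — the pattern has to work from the very first character.
Here position 0 doesn't satisfy it, so the call returns None.

None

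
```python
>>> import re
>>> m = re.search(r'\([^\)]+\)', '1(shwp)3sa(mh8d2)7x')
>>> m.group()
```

The match spans [1:7] → '(shwp)'.

'(shwp)'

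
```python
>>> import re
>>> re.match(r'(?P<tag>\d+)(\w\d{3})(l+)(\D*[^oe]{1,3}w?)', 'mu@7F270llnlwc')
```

None

With `match`, the pattern is implicitly anchored at the beginning.
Here position 0 doesn't satisfy it, so the call returns None.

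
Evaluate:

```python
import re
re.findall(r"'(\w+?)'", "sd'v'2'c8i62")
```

['v']

Matches: at [2:5] match "'v'", group 1 = 'v'.
With a single group, `findall` returns only what that group captured — 1 item.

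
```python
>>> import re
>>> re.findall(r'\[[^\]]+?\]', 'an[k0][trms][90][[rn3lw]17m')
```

['[k0]', '[trms]', '[90]', '[[rn3lw]']

`findall` yields the raw match text (4 of them) because the pattern has no groups.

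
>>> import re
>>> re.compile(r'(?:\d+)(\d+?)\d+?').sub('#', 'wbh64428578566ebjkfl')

'wbh#ebjkfl'

Pattern: one or more of a digit (non-capturing group); then one or more of a digit (lazy) (captured); then one or more of a digit (lazy).
Every occurrence is swapped for '#'.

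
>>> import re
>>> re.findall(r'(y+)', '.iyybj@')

The pattern matches one or more of a literal 'y' (captured).
Matches: at [2:4] match 'yy', group 1 = 'yy'.
With a single group, `findall` returns only what that group captured — 1 item.

['yy']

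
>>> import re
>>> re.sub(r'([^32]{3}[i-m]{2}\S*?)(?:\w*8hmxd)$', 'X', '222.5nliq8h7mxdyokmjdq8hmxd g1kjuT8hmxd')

'222.5nliq8h7mxdyokmjdq8hmxdX'

Every occurrence is swapped for 'X'.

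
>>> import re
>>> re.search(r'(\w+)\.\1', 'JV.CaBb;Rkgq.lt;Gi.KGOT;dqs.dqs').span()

(24, 31)

`\1` has to match the exact text group 1 already captured.
`re.search` tries every starting position until one works.
The match spans [24:31] → 'dqs.dqs'.
Captured: group 1 = 'dqs'.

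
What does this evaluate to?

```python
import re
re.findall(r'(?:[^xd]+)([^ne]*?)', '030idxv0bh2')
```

['', '']

Pattern: one or more of any character except [xd] (non-capturing group); then zero or more of any character except [ne] (lazy) (captured).
A non-greedy quantifier consumes as few characters as it can — just enough that the remainder of the pattern still matches from where it stops; whatever follows it matches normally.
Scanning left to right: at [0:4] match '030i', group 1 = ''; at [6:11] match 'v0bh2', group 1 = ''.
One capturing group, so `findall` returns just the captured substring from each match — 2 in all.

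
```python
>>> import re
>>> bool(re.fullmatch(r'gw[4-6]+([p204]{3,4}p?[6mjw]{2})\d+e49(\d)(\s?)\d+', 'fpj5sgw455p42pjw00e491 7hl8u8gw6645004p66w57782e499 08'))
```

False

The pattern matches the literal 'gw', then one or more of a character in [4-6]; then 3 to 4 of one of [p204], then optionally the literal 'p', then exactly 2 of one of [6mjw] (captured); then one or more of a digit, then the literal 'e49'; then a digit (captured); then optionally whitespace (captured); then one or more of a digit.
`re.fullmatch` is like wrapping the pattern in `^…$` (in single-line mode).
Here the string isn't matched end-to-end, so the call returns None, and `bool(None)` is False.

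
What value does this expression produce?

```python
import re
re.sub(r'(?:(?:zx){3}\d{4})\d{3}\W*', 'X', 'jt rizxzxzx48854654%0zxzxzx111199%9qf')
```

`sub` substitutes 'X' at each match site.

'jt riX4%0zxzxzx111199%9qf'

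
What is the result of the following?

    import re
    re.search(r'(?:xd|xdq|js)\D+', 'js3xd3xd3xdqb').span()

(9, 13)

`re.search` scans for the first position where the pattern succeeds.
The match spans [9:13] → 'xdqb'.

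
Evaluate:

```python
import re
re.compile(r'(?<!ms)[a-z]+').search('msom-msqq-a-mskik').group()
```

'msom'

The negative lookaround is zero-width — it rules out positions where the adjacent text would match, without consuming anything.
`search` walks the string left to right and returns the first match it finds.
The match spans [0:4] → 'msom'.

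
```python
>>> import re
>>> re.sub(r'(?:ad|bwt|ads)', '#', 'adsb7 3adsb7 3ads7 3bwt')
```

'#sb7 3#sb7 3#s7 3#'

Branches in `(...|...)` are attempted left-to-right; the first branch that allows the whole pattern to succeed is taken.
`sub` substitutes '#' at each match site.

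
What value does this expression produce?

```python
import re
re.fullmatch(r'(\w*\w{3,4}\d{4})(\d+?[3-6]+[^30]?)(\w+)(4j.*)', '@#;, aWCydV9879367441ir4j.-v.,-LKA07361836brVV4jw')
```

None

`re.fullmatch` is like wrapping the pattern in `^…$` (in single-line mode).
Here the pattern can't cover the whole string, so the call returns None.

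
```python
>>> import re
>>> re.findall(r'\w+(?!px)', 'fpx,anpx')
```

['fpx', 'anpx']

The negative lookaround is zero-width — it rules out positions where the adjacent text would match, without consuming anything.
With no groups in the pattern, `findall` gives back each whole match — 2 here.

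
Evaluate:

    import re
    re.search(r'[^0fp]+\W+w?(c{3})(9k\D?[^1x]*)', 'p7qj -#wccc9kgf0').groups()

The match spans [1:16] → '7qj -#wccc9kgf0'.
Captured: group 1 = 'ccc', group 2 = '9kgf0'.

('ccc', '9kgf0')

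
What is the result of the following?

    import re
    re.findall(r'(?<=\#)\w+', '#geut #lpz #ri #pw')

['geut', 'lpz', 'ri', 'pw']

The `(?=…)`/`(?<=…)` assertion just peeks at neighbouring text; it doesn't advance the match position.
`findall` yields the raw match text (4 of them) because the pattern has no groups.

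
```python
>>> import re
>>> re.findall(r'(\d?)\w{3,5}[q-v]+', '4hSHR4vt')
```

['4']

The pattern matches optionally a digit (captured); then 3 to 5 of a word character, then one or more of a character in [q-v].
Matches: at [0:8] match '4hSHR4vt', group 1 = '4'.
With a single group, `findall` returns only what that group captured — 1 item.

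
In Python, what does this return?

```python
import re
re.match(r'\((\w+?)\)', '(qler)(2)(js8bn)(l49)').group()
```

'(qler)'

With `match`, the pattern is implicitly anchored at the beginning.
The match spans [0:6] → '(qler)'.
Captured: group 1 = 'qler'.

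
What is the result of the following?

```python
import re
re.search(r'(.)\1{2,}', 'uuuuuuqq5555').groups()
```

('u',)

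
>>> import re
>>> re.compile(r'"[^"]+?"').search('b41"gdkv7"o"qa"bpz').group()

'"gdkv7"'

The match spans [3:10] → '"gdkv7"'.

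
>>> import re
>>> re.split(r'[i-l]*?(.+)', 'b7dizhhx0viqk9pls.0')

['', 'b7dizhhx0viqk9pls.0', '']

The pattern matches zero or more of a character in [i-l] (lazy); then one or more of any character (captured).
Because the pattern has a capturing group, `split` also inserts each captured text between the pieces.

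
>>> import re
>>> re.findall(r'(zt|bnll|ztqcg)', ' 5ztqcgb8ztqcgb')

Alternation tries branches left to right and keeps the first one that lets the overall match succeed at that position.
Walking the string: at [2:4] match 'zt', group 1 = 'zt'; at [9:11] match 'zt', group 1 = 'zt'.
Because there's exactly one group, `findall` drops the full match and keeps group 1 from each hit.

['zt', 'zt']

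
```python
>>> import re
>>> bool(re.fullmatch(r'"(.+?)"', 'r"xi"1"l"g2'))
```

False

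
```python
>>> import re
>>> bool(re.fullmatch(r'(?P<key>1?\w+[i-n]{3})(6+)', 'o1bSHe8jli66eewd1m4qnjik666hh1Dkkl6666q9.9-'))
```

Pattern: optionally the literal '1', then one or more of a word character, then exactly 3 of a character in [i-n] (captured as 'key'); then one or more of a literal '6' (captured).
`re.fullmatch` requires the pattern to consume the entire string.
Here there's no way to consume every character, so the call returns None, and `bool(None)` is False.

False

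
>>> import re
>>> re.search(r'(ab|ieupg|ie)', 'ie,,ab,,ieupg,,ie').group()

'ie'

Unlike `match`, `search` isn't anchored — it looks for the pattern anywhere in the string.
The match spans [0:2] → 'ie'.
Captured: group 1 = 'ie'.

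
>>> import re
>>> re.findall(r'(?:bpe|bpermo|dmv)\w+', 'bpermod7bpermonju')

Walking the string: at [0:17] → 'bpermod7bpermonju'.
Since nothing is captured, `findall` lists the 1 matched substring directly.

['bpermod7bpermonju']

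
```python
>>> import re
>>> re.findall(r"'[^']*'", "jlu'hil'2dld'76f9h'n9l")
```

["'hil'", "'76f9h'"]

Matches: at [3:8] → "'hil'"; at [12:19] → "'76f9h'".
Since nothing is captured, `findall` lists the 2 matched substrings directly.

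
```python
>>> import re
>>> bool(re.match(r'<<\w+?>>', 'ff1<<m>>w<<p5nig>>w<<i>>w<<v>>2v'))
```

False

`re.match` only tries the pattern at the start of the string.
Here the pattern fails at index 0, so the call returns None, and `bool(None)` is False.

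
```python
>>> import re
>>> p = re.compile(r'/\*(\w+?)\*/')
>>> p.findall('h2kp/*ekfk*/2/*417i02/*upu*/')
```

['ekfk', 'upu']

Scanning left to right: at [4:12] match '/*ekfk*/', group 1 = 'ekfk'; at [21:28] match '/*upu*/', group 1 = 'upu'.
`findall` collects group 1 from each match (2 total).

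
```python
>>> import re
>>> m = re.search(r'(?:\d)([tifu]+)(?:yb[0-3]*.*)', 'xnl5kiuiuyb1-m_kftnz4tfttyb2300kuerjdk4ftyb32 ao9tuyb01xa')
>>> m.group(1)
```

'tftt'

Pattern: a digit (non-capturing group); then one or more of one of [tifu] (captured); then the literal 'yb', then zero or more of a character in [0-3], then zero or more of any character (non-capturing group).
`re.search` scans for the first position where the pattern succeeds.
The match spans [20:57] → '4tfttyb2300kuerjdk4ftyb32 ao9tuyb01xa'.
Captured: group 1 = 'tftt'.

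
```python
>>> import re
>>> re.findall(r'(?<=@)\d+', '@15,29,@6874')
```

['15', '6874']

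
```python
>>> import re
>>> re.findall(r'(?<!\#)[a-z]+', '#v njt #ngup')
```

A negative assertion filters positions out without eating any characters.
Since nothing is captured, `findall` lists the 2 matched substrings directly.

['njt', 'gup']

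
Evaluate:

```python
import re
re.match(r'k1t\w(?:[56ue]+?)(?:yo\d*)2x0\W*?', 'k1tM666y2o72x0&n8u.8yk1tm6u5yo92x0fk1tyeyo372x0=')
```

None

This matches the literal 'k1t', then a word character; then one or more of one of [56ue] (lazy) (non-capturing group); then the literal 'yo', then zero or more of a digit (non-capturing group); then the literal '2x0', then zero or more of a non-word character (lazy).
With `match`, the pattern is implicitly anchored at the beginning.
Here the string doesn't start with a match, so the call returns None.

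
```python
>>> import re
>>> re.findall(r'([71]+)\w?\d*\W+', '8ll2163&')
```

['1']

With a single group, `findall` returns only what that group captured — 1 item.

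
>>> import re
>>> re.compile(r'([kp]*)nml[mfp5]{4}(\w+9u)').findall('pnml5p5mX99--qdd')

[]

Pattern: zero or more of one of [kp] (captured); then the literal 'nml', then exactly 4 of one of [mfp5]; then one or more of a word character, then the literal '9u' (captured).
`findall` packs the 2 group values into a tuple for every match.
Nothing in the string satisfies the pattern, so the list is empty.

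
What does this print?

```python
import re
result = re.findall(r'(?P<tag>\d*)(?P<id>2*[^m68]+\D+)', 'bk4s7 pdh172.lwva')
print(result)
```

2 groups means the one result is a tuple of 2 captured strings — 1 here.

[('', 'bk4s7 pdh172.lwva')]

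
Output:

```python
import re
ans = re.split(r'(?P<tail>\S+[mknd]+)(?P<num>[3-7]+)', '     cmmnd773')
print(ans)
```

The pattern matches one or more of a non-whitespace character, then one or more of one of [mknd] (captured as 'tail'); then one or more of a character in [3-7] (captured as 'num').
Matches to split on: at [5:13] → 'cmmnd773'.
Because the pattern has a capturing group, `split` also inserts each captured text between the pieces.

['     ', 'cmmnd', '773', '']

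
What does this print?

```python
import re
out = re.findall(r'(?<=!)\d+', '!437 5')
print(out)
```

['437']

Because the assertion is zero-width, the text it checks is not consumed and won't appear in the result.
No capturing groups, so `findall` returns the 1 full match string.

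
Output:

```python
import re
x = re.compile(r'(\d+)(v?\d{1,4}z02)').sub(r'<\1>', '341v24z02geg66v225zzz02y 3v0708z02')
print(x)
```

<341>geg66v225zzz02y <3>

The pattern matches one or more of a digit (captured); then optionally the literal 'v', then 1 to 4 of a digit, then the literal 'z02' (captured).
Matches: at [0:9] → '341v24z02'; at [25:34] → '3v0708z02'.
The replacement refers to a captured group, so each match is rewritten using its own captured text.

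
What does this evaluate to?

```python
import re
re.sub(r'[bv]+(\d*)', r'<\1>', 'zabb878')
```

'za<878>'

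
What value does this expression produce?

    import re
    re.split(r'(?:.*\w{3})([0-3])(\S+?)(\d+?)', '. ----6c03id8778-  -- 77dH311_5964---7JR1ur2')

['', '1', 'ur', '2', '']

This matches zero or more of any character, then exactly 3 of a word character (non-capturing group); then a character in [0-3] (captured); then one or more of a non-whitespace character (lazy) (captured); then one or more of a digit (lazy) (captured).
Matches to split on: at [0:44] → '. ----6c03id8778-  -- 77dH311_5964---7JR1ur2'.
Because the pattern has a capturing group, `split` also inserts each captured text between the pieces.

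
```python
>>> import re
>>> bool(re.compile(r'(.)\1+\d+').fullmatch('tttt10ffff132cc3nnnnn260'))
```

False

The backreference `\1` re-matches whatever the first group consumed, character for character.
For `fullmatch`, every character of the input must be accounted for by the pattern.
Here the string isn't matched end-to-end, so the call returns None, and `bool(None)` is False.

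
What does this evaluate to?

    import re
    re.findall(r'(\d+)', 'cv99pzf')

The pattern matches one or more of a digit (captured).
Walking the string: at [2:4] match '99', group 1 = '99'.
`findall` collects group 1 from the one match (1 total).

['99']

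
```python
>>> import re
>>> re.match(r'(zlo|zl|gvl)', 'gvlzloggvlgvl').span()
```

`re.match` won't scan ahead — the pattern has to work from the very first character.
The match spans [0:3] → 'gvl'.
Captured: group 1 = 'gvl'.

(0, 3)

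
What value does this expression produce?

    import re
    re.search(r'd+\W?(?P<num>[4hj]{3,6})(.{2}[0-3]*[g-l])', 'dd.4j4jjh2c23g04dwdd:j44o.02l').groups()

('4j4jjh', '2c23g')

The match spans [0:14] → 'dd.4j4jjh2c23g'.
Captured: group 1 = '4j4jjh', group 2 = '2c23g'.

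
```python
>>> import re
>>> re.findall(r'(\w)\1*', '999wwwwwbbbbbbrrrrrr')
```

['9', 'w', 'b', 'r']

A backreference is literal: `\1` must see the identical characters the first group matched.
Matches: at [0:3] match '999', group 1 = '9'; at [3:8] match 'wwwww', group 1 = 'w'; at [8:14] match 'bbbbbb', group 1 = 'b'; at [14:20] match 'rrrrrr', group 1 = 'r'.
Because there's exactly one group, `findall` drops the full match and keeps group 1 from each hit.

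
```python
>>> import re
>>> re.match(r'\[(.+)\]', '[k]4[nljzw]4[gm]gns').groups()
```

('k]4[nljzw]4[gm',)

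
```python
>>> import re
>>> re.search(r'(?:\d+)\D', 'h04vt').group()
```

'04v'

Pattern: one or more of a digit (non-capturing group); then a non-digit.
`search` walks the string left to right and returns the first match it finds.
The match spans [1:4] → '04v'.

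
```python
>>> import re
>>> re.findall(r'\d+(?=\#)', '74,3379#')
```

The `(?=…)`/`(?<=…)` assertion just peeks at neighbouring text; it doesn't advance the match position.
`findall` yields the raw match text (1 of them) because the pattern has no groups.

['3379']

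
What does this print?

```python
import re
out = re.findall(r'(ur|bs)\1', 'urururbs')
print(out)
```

A backreference is literal: `\1` must see the identical characters the first group matched.
Matches: at [0:4] match 'urur', group 1 = 'ur'.
One capturing group, so `findall` returns just the captured substring from the one match — 1 in all.

['ur']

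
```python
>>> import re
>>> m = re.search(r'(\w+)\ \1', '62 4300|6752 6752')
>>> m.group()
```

A backreference is literal: `\1` must see the identical characters the first group matched.
`re.search` tries every starting position until one works.
The match spans [8:17] → '6752 6752'.
Captured: group 1 = '6752'.

'6752 6752'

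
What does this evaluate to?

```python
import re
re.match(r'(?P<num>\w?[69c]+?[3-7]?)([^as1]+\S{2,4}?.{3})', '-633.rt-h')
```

None

`re.match` won't scan ahead — the pattern has to work from the very first character.
Here the pattern fails at index 0, so the call returns None.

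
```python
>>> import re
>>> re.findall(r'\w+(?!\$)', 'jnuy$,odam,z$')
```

['jnu', 'odam']

The negative lookahead/lookbehind blocks any match where the forbidden context is present.
Scanning left to right: at [0:3] → 'jnu'; at [6:10] → 'odam'.
No capturing groups, so `findall` returns the 2 full match strings.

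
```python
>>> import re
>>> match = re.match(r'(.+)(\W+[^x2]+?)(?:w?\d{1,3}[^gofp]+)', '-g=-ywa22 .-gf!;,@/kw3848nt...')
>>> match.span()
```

(0, 30)

This matches one or more of any character (captured); then one or more of a non-word character, then one or more of any character except [x2] (lazy) (captured); then optionally a literal 'w', then 1 to 3 of a digit, then one or more of any character except [gofp] (non-capturing group).
With `match`, the pattern is implicitly anchored at the beginning.
The match spans [0:30] → '-g=-ywa22 .-gf!;,@/kw3848nt...'.
Captured: group 1 = '-g=-ywa22 .-gf!;,@', group 2 = '/k'.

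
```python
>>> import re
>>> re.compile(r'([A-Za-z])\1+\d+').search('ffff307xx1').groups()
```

('f',)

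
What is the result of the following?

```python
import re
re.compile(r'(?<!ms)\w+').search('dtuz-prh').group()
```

'dtuz'

A negative assertion filters positions out without eating any characters.
`re.search` scans for the first position where the pattern succeeds.
The match spans [0:4] → 'dtuz'.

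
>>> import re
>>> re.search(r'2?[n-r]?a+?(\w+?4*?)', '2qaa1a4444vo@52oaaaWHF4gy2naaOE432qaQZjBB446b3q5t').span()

This matches optionally a literal '2', then optionally a character in [n-r], then one or more of the literal 'a' (lazy); then one or more of a word character (lazy), then zero or more of the literal '4' (lazy) (captured).
Because the quantifier is non-greedy, it stops expanding at the earliest point where the rest of the pattern can succeed.
`re.search` scans for the first position where the pattern succeeds.
The match spans [0:4] → '2qaa'.
Captured: group 1 = 'a'.

(0, 4)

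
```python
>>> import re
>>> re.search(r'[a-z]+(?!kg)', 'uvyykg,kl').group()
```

'uvyykg'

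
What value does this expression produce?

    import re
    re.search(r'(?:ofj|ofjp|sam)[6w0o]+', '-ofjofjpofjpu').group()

`re.search` tries every starting position until one works.
The match spans [1:5] → 'ofjo'.

'ofjo'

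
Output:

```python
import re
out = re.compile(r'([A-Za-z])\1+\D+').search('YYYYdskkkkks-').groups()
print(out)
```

`\1` has to match the exact text group 1 already captured.
`re.search` scans for the first position where the pattern succeeds.
The match spans [0:13] → 'YYYYdskkkkks-'.
Captured: group 1 = 'Y'.

('Y',)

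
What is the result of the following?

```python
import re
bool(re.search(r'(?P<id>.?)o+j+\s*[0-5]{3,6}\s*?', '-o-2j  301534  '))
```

This matches optionally any character (captured as 'id'); then one or more of a literal 'o', then one or more of a literal 'j'; then zero or more of whitespace; then 3 to 6 of a character in [0-5], then zero or more of whitespace (lazy).
Unlike `match`, `search` isn't anchored — it looks for the pattern anywhere in the string.
Here no position works, so the call returns None, and `bool(None)` is False.

False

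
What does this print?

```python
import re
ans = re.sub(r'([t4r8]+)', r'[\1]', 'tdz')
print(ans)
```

The pattern matches one or more of one of [t4r8] (captured).
Matches: at [0:1] → 't'.
`\1` in the replacement pulls in group 1's text for each match.

[t]dz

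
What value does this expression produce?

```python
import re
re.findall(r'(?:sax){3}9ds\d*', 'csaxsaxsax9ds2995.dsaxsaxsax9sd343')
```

Since nothing is captured, `findall` lists the 1 matched substring directly.

['saxsaxsax9ds2995']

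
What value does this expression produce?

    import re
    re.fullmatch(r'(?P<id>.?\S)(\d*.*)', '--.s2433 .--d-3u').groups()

The match spans [0:16] → '--.s2433 .--d-3u'.
Captured: group 1 = '--', group 2 = '.s2433 .--d-3u'.

('--', '.s2433 .--d-3u')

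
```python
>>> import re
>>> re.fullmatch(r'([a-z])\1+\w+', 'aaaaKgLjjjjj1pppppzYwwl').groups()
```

('a',)

After group 1 captures some text, `\1` only succeeds where that same text appears again.
`re.fullmatch` is like wrapping the pattern in `^…$` (in single-line mode).
The match spans [0:23] → 'aaaaKgLjjjjj1pppppzYwwl'.
Captured: group 1 = 'a'.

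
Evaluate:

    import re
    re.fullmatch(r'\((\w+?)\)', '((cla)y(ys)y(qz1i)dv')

For `fullmatch`, every character of the input must be accounted for by the pattern.
Here the string isn't matched end-to-end, so the call returns None.

None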